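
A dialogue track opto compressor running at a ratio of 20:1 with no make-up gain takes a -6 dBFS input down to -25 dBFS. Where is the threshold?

Input is 20 dB above T (since output overshoot × R = input overshoot: (-25 − T)·20 = -6 − T gives T = -26 dBFS).
Check: -26 + (-6 − (-26))/20 = -26 + 1 = -25 dBFS. ✓

-26 dBFS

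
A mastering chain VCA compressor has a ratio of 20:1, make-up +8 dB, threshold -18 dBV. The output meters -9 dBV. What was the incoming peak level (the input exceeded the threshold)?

Before make-up, the level was -9 − 8 = -17 dBV.
That's 1 dB above the -18 dBV threshold.
Input overshoot = R × output overshoot = 20 dB → input = -18 + 20 = 2 dBV.

2 dBV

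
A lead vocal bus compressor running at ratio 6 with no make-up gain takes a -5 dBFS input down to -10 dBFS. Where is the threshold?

-11 dBFS

Gain reduction = -5 − (-10) = 5 dB; output overshoot = GR / (R − 1) = 5 / 5 = 1 dB.
Threshold = output − output overshoot = -10 − 1 = -11 dBFS.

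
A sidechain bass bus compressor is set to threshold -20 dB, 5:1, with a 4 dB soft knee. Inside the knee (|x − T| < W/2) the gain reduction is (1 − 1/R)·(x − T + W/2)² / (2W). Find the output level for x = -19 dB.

x − T + W/2 = -19 − (-20) + 2 = 3.
GR = (1 − 1/5) × 3² / 8 = 0.8 × 9 / 8 = 0.9 dB.
Output = -19 − 0.9 = -19.9 dB.

-19.9 dB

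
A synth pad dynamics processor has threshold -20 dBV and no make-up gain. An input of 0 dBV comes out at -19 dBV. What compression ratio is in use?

20:1

Input overshoot = 0 − (-20) = 20 dB; output overshoot = -19 − (-20) = 1 dB.
Ratio = 20 / 1 = 20.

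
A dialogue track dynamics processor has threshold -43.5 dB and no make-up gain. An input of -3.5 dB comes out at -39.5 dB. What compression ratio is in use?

10:1

Input overshoot = -3.5 − (-43.5) = 40 dB; output overshoot = -39.5 − (-43.5) = 4 dB.
Ratio = 40 / 4 = 10.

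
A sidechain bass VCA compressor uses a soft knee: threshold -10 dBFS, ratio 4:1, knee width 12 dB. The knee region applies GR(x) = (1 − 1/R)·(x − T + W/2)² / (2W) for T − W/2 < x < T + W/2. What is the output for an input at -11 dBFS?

-11.78125 dBFS

x − T + W/2 = -11 − (-10) + 6 = 5.
GR = (1 − 1/4) × 5² / 24 = 0.75 × 25 / 24 = 0.78125 dB.
Output = -11 − 0.78125 = -11.78125 dBFS.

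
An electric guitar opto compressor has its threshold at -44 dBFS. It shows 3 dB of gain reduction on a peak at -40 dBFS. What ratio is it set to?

Input overshoot = -40 − (-44) = 4 dB.
Output overshoot = 4 − 3 = 1 dB.
Ratio = input overshoot / output overshoot = 4 / 1 = 4.

4:1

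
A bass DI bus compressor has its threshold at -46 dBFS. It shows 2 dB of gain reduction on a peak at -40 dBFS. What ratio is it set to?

Input overshoot = -40 − (-46) = 6 dB.
Output overshoot = 6 − 2 = 4 dB.
Ratio = input overshoot / output overshoot = 6 / 4 = 1.5.

1.5:1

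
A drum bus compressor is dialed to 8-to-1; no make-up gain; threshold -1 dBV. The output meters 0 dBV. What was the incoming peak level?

7 dBV

Post-compression overshoot = 0 − (-1) = 1 dB.
Before 8:1 compression the overshoot was 1 × 8 = 8 dB, so input = -1 + 8 = 7 dBV.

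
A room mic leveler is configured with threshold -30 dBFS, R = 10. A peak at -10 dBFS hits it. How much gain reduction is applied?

-10 dBFS exceeds the threshold by 20 dB.
A 10:1 ratio leaves 2 dB of that excess.
So the signal is attenuated by 20 − 2 = 18 dB.

18 dB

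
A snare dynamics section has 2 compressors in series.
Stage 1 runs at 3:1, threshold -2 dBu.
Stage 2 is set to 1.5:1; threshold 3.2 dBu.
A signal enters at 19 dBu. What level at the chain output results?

4.4 dBu

Stage 1: 21 dB above -2 dBu, reduced 3:1 to 7 dB above → 5 dBu.
Stage 2: 5 dBu is 1.8 dB over 3.2 dBu; at 1.5:1 that becomes 1.2 dB over, giving 4.4 dBu.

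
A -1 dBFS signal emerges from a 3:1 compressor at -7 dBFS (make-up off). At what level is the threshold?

-10 dBFS

Let T be the threshold. Output overshoot = (input overshoot)/R, so -7 − T = (-1 − T)/3.
3·(-7 − T) = -1 − T → 2·T = -21 − (-1) = -20.
T = -20/2 = -10 dBFS.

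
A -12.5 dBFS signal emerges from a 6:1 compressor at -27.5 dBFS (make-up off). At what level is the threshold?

Input is 18 dB above T (since output overshoot × R = input overshoot: (-27.5 − T)·6 = -12.5 − T gives T = -30.5 dBFS).
Check: -30.5 + (-12.5 − (-30.5))/6 = -30.5 + 3 = -27.5 dBFS. ✓

-30.5 dBFS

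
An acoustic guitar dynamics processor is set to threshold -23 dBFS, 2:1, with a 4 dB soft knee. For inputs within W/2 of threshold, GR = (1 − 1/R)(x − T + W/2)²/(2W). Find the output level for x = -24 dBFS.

x − T + W/2 = -24 − (-23) + 2 = 1.
GR = (1 − 1/2) × 1² / 8 = 0.5 × 1 / 8 = 0.0625 dB.
Output = -24 − 0.0625 = -24.0625 dBFS.

-24.0625 dBFS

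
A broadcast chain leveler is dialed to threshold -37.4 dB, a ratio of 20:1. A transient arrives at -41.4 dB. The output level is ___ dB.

-41.4 dB

-41.4 dB is 4 dB below the -37.4 dB threshold, so no gain reduction is applied.
Output = input = -41.4 dB.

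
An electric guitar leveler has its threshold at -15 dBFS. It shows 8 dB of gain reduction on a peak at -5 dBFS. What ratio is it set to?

5:1

Input overshoot = -5 − (-15) = 10 dB.
Output overshoot = 10 − 8 = 2 dB.
Ratio = input overshoot / output overshoot = 10 / 2 = 5.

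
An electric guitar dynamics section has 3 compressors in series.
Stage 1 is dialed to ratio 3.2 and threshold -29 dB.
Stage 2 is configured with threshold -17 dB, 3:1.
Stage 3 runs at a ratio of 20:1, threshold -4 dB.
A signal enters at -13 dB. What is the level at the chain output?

Stage 1: 16 dB above -29 dB, reduced 3.2:1 to 5 dB above → -24 dB.
Stage 2: -24 dB is at or below the -17 dB threshold — no compression; output -24 dB.
Stage 3: -24 dB is at or below the -4 dB threshold — no compression; output -24 dB.

-24 dB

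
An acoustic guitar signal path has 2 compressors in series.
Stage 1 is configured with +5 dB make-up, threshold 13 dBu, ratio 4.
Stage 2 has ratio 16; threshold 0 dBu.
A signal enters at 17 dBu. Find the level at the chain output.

Stage 1: 4 dB above 13 dBu, reduced 4:1 to 1 dB above → 14 dBu; +5 dB make-up → 19 dBu.
Stage 2: 19 dBu is 19 dB over 0 dBu; at 16:1 that becomes 1.1875 dB over, giving 1.1875 dBu.

1.1875 dBu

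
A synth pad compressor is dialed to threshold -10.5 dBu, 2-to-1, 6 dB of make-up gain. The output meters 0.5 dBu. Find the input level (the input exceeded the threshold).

Before make-up, the level was 0.5 − 6 = -5.5 dBu.
That's 5 dB above the -10.5 dBu threshold.
Input overshoot = R × output overshoot = 10 dB → input = -10.5 + 10 = -0.5 dBu.

-0.5 dBu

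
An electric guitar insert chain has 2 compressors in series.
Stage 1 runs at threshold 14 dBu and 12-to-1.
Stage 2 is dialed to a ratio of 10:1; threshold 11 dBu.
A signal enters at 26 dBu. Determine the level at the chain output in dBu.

Stage 1: overshoot 12 dB → 12/12 = 1 dB → 15 dBu.
Stage 2: 15 dBu is 4 dB over 11 dBu; at 10:1 that becomes 0.4 dB over, giving 11.4 dBu.

11.4 dBu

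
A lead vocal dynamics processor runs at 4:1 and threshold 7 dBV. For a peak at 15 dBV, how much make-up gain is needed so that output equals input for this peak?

6 dB

Without make-up, output = threshold + overshoot/4 = 7 + 2 = 9 dBV.
Gap to target: 6 dB.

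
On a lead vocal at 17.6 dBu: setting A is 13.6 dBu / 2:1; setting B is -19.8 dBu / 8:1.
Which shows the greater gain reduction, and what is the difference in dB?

A: 4 dB over, compressed to 2 dB over, so 2 dB of GR.
B: 37.4 dB over, compressed to 4.675 dB over, so 32.725 dB of GR.
B applies 30.725 dB more gain reduction.

B, by 30.725 dB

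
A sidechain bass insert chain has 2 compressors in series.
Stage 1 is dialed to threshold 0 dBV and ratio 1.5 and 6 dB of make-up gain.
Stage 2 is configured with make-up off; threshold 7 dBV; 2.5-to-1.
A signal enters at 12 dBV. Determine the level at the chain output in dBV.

Stage 1: 12 dBV is 12 dB over 0 dBV; at 1.5:1 that becomes 8 dB over, giving 8 dBV; +6 dB make-up → 14 dBV.
Stage 2: overshoot 7 dB → 7/2.5 = 2.8 dB → 9.8 dBV.

9.8 dBV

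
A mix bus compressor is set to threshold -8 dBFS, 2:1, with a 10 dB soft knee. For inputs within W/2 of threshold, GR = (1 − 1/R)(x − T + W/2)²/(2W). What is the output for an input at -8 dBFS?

x − T + W/2 = -8 − (-8) + 5 = 5.
GR = (1 − 1/2) × 5² / 20 = 0.5 × 25 / 20 = 0.625 dB.
Output = -8 − 0.625 = -8.625 dBFS.

-8.625 dBFS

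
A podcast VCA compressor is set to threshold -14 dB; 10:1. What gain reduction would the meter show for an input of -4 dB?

9 dB

Overshoot = -4 − (-14) = 10 dB.
After 10:1 compression the overshoot becomes 10/10 = 1 dB.
Gain reduction = 10 − 1 = 9 dB.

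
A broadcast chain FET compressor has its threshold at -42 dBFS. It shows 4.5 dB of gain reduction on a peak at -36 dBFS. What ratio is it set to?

Input overshoot = -36 − (-42) = 6 dB.
Output overshoot = 6 − 4.5 = 1.5 dB.
Ratio = input overshoot / output overshoot = 6 / 1.5 = 4.

4:1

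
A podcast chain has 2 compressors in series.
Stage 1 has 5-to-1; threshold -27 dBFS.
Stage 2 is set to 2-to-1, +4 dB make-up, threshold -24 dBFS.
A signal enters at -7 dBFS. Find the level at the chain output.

-19.5 dBFS

Stage 1: overshoot 20 dB → 20/5 = 4 dB → -23 dBFS.
Stage 2: -23 dBFS is 1 dB over -24 dBFS; at 2:1 that becomes 0.5 dB over, giving -23.5 dBFS; +4 dB make-up → -19.5 dBFS.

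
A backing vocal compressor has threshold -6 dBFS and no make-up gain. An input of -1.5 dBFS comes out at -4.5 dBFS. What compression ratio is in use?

3:1

Input overshoot = -1.5 − (-6) = 4.5 dB; output overshoot = -4.5 − (-6) = 1.5 dB.
Ratio = 4.5 / 1.5 = 3.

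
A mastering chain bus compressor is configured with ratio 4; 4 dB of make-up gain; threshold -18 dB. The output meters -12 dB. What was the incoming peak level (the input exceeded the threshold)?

Stripping the +4 dB make-up gives -16 dB at the gain stage.
Post-compression overshoot = -16 − (-18) = 2 dB.
Before 4:1 compression the overshoot was 2 × 4 = 8 dB, so input = -18 + 8 = -10 dB.

-10 dB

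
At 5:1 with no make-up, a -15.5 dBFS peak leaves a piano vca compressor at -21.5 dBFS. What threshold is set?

Gain reduction = -15.5 − (-21.5) = 6 dB; output overshoot = GR / (R − 1) = 6 / 4 = 1.5 dB.
Threshold = output − output overshoot = -21.5 − 1.5 = -23 dBFS.

-23 dBFS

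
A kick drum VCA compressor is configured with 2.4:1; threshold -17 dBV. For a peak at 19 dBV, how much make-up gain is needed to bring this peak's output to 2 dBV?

The peak compresses to -17 + 36/2.4 = -2 dBV.
To reach 2 dBV requires 2 − (-2) = 4 dB of make-up.

4 dB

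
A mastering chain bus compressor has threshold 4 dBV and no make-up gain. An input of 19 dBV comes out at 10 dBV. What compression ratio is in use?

Input overshoot = 19 − 4 = 15 dB; output overshoot = 10 − 4 = 6 dB.
Ratio = 15 / 6 = 2.5.

2.5:1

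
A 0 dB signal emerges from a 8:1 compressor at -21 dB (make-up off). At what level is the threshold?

Let T be the threshold. Output overshoot = (input overshoot)/R, so -21 − T = (0 − T)/8.
8·(-21 − T) = 0 − T → 7·T = -168 − 0 = -168.
T = -168/7 = -24 dB.

-24 dB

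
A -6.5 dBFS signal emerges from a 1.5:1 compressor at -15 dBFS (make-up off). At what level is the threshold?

-32 dBFS

Gain reduction = -6.5 − (-15) = 8.5 dB; output overshoot = GR / (R − 1) = 8.5 / 0.5 = 17 dB.
Threshold = output − output overshoot = -15 − 17 = -32 dBFS.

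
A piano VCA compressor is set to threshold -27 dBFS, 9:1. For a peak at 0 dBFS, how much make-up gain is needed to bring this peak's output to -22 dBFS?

2 dB

The peak compresses to -27 + 27/9 = -24 dBFS.
To reach -22 dBFS requires -22 − (-24) = 2 dB of make-up.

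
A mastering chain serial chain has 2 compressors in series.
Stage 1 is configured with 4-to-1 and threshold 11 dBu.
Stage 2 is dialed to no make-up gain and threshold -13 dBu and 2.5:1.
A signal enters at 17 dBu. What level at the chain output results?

Stage 1: overshoot 6 dB → 6/4 = 1.5 dB → 12.5 dBu.
Stage 2: 12.5 dBu is 25.5 dB over -13 dBu; at 2.5:1 that becomes 10.2 dB over, giving -2.8 dBu.

-2.8 dBu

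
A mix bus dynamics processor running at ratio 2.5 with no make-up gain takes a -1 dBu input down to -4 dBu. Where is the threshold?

-6 dBu

Gain reduction = -1 − (-4) = 3 dB; output overshoot = GR / (R − 1) = 3 / 1.5 = 2 dB.
Threshold = output − output overshoot = -4 − 2 = -6 dBu.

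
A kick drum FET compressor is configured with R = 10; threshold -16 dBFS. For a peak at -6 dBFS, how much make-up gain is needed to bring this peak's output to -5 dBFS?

The peak compresses to -16 + 10/10 = -15 dBFS.
To reach -5 dBFS requires -5 − (-15) = 10 dB of make-up.

10 dB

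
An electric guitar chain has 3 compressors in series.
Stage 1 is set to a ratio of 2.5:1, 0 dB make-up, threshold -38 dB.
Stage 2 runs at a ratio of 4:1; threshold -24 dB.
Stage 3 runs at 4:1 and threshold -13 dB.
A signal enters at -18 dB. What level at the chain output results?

Stage 1: 20 dB above -38 dB, reduced 2.5:1 to 8 dB above → -30 dB.
Stage 2: below threshold (-30 ≤ -24); passes unchanged; output -30 dB.
Stage 3: -30 dB ≤ -13 dB, so stage 3 doesn't engage; output -30 dB.

-30 dB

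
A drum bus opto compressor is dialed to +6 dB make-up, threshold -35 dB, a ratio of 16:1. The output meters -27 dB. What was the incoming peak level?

Stripping the +6 dB make-up gives -33 dB at the gain stage.
That's 2 dB above the -35 dB threshold.
Input overshoot = R × output overshoot = 32 dB → input = -35 + 32 = -3 dB.

-3 dB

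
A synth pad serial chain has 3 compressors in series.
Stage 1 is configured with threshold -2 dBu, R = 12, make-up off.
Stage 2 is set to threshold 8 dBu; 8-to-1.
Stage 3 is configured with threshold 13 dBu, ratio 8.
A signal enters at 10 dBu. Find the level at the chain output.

Stage 1: overshoot 12 dB → 12/12 = 1 dB → -1 dBu.
Stage 2: -1 dBu is at or below the 8 dBu threshold — no compression; output -1 dBu.
Stage 3: below threshold (-1 ≤ 13); passes unchanged; output -1 dBu.

-1 dBu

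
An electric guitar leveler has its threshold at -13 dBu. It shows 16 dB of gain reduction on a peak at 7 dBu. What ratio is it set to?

Input overshoot = 7 − (-13) = 20 dB.
Output overshoot = 20 − 16 = 4 dB.
Ratio = input overshoot / output overshoot = 20 / 4 = 5.

5:1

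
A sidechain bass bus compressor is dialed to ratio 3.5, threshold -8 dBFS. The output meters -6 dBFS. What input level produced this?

Post-compression overshoot = -6 − (-8) = 2 dB.
Input overshoot = R × output overshoot = 7 dB → input = -8 + 7 = -1 dBFS.

-1 dBFS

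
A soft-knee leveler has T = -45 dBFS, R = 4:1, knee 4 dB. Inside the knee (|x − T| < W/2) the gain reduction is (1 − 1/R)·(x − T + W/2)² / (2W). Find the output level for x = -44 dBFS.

-44.84375 dBFS

x − T + W/2 = -44 − (-45) + 2 = 3.
GR = (1 − 1/4) × 3² / 8 = 0.75 × 9 / 8 = 0.84375 dB.
Output = -44 − 0.84375 = -44.84375 dBFS.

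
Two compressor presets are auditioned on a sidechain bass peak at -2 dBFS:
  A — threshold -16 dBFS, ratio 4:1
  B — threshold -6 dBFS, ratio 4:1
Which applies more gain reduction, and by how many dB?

A: 14 dB over, compressed to 3.5 dB over, so 10.5 dB of GR.
B: 4 dB over, compressed to 1 dB over, so 3 dB of GR.
Difference: 7.5 dB in favour of A.

A, by 7.5 dB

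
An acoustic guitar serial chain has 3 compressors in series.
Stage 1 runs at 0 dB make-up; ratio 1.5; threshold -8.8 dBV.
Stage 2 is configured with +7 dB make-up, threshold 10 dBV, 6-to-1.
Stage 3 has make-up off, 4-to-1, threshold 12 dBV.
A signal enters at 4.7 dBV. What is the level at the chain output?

Stage 1: 4.7 dBV is 13.5 dB over -8.8 dBV; at 1.5:1 that becomes 9 dB over, giving 0.2 dBV.
Stage 2: 0.2 dBV ≤ 10 dBV, so stage 2 doesn't engage; make-up brings it to 7.2 dBV.
Stage 3: 7.2 dBV is at or below the 12 dBV threshold — no compression; output 7.2 dBV.

7.2 dBV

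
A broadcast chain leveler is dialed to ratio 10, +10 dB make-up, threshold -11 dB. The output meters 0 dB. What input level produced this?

-1 dB

Remove make-up: 0 − 10 = -10 dB.
The compressed level sits -10 − (-11) = 1 dB over threshold.
Input overshoot = R × output overshoot = 10 dB → input = -11 + 10 = -1 dB.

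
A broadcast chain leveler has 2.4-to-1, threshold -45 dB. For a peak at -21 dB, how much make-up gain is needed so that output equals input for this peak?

14 dB

Without make-up, output = threshold + overshoot/2.4 = -45 + 10 = -35 dB.
Gap to target: 14 dB.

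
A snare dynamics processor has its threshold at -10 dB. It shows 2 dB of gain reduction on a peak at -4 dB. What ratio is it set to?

1.5:1

Input overshoot = -4 − (-10) = 6 dB.
Output overshoot = 6 − 2 = 4 dB.
Ratio = input overshoot / output overshoot = 6 / 4 = 1.5.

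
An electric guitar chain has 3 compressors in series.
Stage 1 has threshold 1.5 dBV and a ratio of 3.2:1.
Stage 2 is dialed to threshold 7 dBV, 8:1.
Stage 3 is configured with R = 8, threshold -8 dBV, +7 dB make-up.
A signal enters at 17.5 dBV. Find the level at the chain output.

Stage 1: overshoot 16 dB → 16/3.2 = 5 dB → 6.5 dBV.
Stage 2: below threshold (6.5 ≤ 7); passes unchanged; output 6.5 dBV.
Stage 3: overshoot 14.5 dB → 14.5/8 = 1.8125 dB → -6.1875 dBV; +7 dB make-up → 0.8125 dBV.

0.8125 dBV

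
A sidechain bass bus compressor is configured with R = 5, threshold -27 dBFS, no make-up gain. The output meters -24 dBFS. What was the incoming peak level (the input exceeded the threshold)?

-12 dBFS

Post-compression overshoot = -24 − (-27) = 3 dB.
Before 5:1 compression the overshoot was 3 × 5 = 15 dB, so input = -27 + 15 = -12 dBFS.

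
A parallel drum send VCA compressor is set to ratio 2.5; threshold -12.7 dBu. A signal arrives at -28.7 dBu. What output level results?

-28.7 dBu

-28.7 dBu is 16 dB below the -12.7 dBu threshold, so no gain reduction is applied.
Output = input = -28.7 dBu.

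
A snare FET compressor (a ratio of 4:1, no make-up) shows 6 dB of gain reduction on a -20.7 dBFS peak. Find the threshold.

-28.7 dBFS

Input is 8 dB above T (since output overshoot × R = input overshoot: (-26.7 − T)·4 = -20.7 − T gives T = -28.7 dBFS).
Check: -28.7 + (-20.7 − (-28.7))/4 = -28.7 + 2 = -26.7 dBFS. ✓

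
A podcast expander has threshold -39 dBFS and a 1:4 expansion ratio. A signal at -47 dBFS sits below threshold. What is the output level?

-71 dBFS

The input is 8 dB below the -39 dBFS threshold.
A 1:4 expander multiplies undershoot by 4: 8 × 4 = 32 dB below threshold.
Output = -39 − 32 = -71 dBFS.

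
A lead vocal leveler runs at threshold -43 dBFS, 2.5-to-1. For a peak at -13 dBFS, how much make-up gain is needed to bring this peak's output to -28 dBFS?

3 dB

The peak compresses to -43 + 30/2.5 = -31 dBFS.
To reach -28 dBFS requires -28 − (-31) = 3 dB of make-up.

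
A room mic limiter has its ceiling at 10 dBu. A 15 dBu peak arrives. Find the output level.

A brickwall limiter is an ∞:1 compressor: any input above the ceiling is clamped to 10 dBu.

10 dBu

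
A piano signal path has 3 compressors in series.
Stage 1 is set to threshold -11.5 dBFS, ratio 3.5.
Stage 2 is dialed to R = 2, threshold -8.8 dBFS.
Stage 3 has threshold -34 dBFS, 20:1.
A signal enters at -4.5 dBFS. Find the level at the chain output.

-32.775 dBFS

Stage 1: overshoot 7 dB → 7/3.5 = 2 dB → -9.5 dBFS.
Stage 2: below threshold (-9.5 ≤ -8.8); passes unchanged; output -9.5 dBFS.
Stage 3: 24.5 dB above -34 dBFS, reduced 20:1 to 1.225 dB above → -32.775 dBFS.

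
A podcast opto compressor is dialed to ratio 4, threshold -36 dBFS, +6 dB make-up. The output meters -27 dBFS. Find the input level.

Before make-up, the level was -27 − 6 = -33 dBFS.
Post-compression overshoot = -33 − (-36) = 3 dB.
Before 4:1 compression the overshoot was 3 × 4 = 12 dB, so input = -36 + 12 = -24 dBFS.

-24 dBFS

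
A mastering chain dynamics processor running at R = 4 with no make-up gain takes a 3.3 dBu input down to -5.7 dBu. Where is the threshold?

Gain reduction = 3.3 − (-5.7) = 9 dB; output overshoot = GR / (R − 1) = 9 / 3 = 3 dB.
Threshold = output − output overshoot = -5.7 − 3 = -8.7 dBu.

-8.7 dBu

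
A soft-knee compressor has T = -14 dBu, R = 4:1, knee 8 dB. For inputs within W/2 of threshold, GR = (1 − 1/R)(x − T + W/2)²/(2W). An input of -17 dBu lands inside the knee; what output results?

x − T + W/2 = -17 − (-14) + 4 = 1.
GR = (1 − 1/4) × 1² / 16 = 0.75 × 1 / 16 = 0.046875 dB.
Output = -17 − 0.046875 = -17.046875 dBu.

-17.046875 dBu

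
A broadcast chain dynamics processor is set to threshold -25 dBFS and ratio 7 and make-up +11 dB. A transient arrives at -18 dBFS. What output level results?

-13 dBFS

Overshoot: -18 − (-25) = 7 dB.
7:1 compression reduces that to 7/7 = 1 dB over.
That puts the output at -24 dBFS; make-up adds 11 dB, giving -13 dBFS.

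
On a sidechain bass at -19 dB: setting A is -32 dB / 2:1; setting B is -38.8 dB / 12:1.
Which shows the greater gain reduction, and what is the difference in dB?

A: 13 dB over, compressed to 6.5 dB over, so 6.5 dB of GR.
B: 19.8 dB over, compressed to 1.65 dB over, so 18.15 dB of GR.
B applies 11.65 dB more gain reduction.

B, by 11.65 dB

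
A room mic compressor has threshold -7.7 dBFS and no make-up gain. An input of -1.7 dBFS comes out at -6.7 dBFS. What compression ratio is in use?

Input overshoot = -1.7 − (-7.7) = 6 dB; output overshoot = -6.7 − (-7.7) = 1 dB.
Ratio = 6 / 1 = 6.

6:1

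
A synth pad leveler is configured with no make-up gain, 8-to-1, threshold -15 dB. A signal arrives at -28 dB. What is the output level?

-28 dB is 13 dB below the -15 dB threshold, so no gain reduction is applied.
Output = input = -28 dB.

-28 dB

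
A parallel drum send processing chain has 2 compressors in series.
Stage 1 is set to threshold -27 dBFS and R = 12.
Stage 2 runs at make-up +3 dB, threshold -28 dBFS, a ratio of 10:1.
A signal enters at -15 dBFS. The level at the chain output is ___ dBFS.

-24.8 dBFS

Stage 1: 12 dB above -27 dBFS, reduced 12:1 to 1 dB above → -26 dBFS.
Stage 2: -26 dBFS is 2 dB over -28 dBFS; at 10:1 that becomes 0.2 dB over, giving -27.8 dBFS; +3 dB make-up → -24.8 dBFS.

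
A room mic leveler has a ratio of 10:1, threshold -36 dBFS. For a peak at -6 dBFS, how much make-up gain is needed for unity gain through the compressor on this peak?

27 dB

Without make-up, output = threshold + overshoot/10 = -36 + 3 = -33 dBFS.
Gap to target: 27 dB.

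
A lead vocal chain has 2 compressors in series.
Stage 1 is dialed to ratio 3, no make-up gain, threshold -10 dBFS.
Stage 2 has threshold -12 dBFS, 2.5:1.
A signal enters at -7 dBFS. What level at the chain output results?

Stage 1: overshoot 3 dB → 3/3 = 1 dB → -9 dBFS.
Stage 2: -9 dBFS is 3 dB over -12 dBFS; at 2.5:1 that becomes 1.2 dB over, giving -10.8 dBFS.

-10.8 dBFS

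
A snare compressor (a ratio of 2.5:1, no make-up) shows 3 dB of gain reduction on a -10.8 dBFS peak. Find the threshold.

-15.8 dBFS

Let T be the threshold. Output overshoot = (input overshoot)/R, so -13.8 − T = (-10.8 − T)/2.5.
2.5·(-13.8 − T) = -10.8 − T → 1.5·T = -34.5 − (-10.8) = -23.7.
T = -23.7/1.5 = -15.8 dBFS.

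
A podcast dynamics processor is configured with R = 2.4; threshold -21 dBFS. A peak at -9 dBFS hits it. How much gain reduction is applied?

-9 dBFS exceeds the threshold by 12 dB.
At 2.4:1, output sits 12/2.4 = 5 dB above threshold.
So the signal is attenuated by 12 − 5 = 7 dB.

7 dB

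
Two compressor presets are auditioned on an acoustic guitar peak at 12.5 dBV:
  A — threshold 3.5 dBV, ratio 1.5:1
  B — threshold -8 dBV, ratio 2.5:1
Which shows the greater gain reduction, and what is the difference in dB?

A: 9 dB over, compressed to 6 dB over, so 3 dB of GR.
B: 20.5 dB over, compressed to 8.2 dB over, so 12.3 dB of GR.
Difference: 9.3 dB in favour of B.

B, by 9.3 dB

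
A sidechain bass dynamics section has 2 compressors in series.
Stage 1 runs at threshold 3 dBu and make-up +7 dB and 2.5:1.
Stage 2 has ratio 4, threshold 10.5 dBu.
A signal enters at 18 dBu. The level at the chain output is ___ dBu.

Stage 1: 15 dB above 3 dBu, reduced 2.5:1 to 6 dB above → 9 dBu; +7 dB make-up → 16 dBu.
Stage 2: 5.5 dB above 10.5 dBu, reduced 4:1 to 1.375 dB above → 11.875 dBu.

11.875 dBu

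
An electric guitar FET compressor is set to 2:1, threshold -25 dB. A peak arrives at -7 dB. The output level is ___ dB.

Overshoot: -7 − (-25) = 18 dB.
At 2:1 the overshoot is divided by 2, leaving 9 dB above threshold.
That puts the output at -16 dB.

-16 dB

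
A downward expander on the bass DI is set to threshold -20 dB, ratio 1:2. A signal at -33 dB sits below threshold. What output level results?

-46 dB

Below threshold, a 1:2 expander applies gain = (2−1)×(T − x) of attenuation.
(2−1) × 13 = 13 dB, so output = -33 − 13 = -46 dB.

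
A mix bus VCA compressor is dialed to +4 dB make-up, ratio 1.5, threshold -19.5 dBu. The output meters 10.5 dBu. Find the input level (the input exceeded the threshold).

Before make-up, the level was 10.5 − 4 = 6.5 dBu.
The compressed level sits 6.5 − (-19.5) = 26 dB over threshold.
Undo the ratio: input overshoot = 26 × 1.5 = 39 dB, giving input = 19.5 dBu.

19.5 dBu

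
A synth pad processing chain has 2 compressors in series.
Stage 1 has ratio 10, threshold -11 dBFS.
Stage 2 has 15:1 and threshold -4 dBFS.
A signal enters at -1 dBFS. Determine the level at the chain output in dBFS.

Stage 1: overshoot 10 dB → 10/10 = 1 dB → -10 dBFS.
Stage 2: below threshold (-10 ≤ -4); passes unchanged; output -10 dBFS.

-10 dBFS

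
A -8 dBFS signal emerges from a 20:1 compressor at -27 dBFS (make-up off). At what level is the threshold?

-28 dBFS

Input is 20 dB above T (since output overshoot × R = input overshoot: (-27 − T)·20 = -8 − T gives T = -28 dBFS).
Check: -28 + (-8 − (-28))/20 = -28 + 1 = -27 dBFS. ✓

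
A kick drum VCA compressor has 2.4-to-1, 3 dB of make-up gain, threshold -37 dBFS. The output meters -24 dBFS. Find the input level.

-13 dBFS

Before make-up, the level was -24 − 3 = -27 dBFS.
That's 10 dB above the -37 dBFS threshold.
Before 2.4:1 compression the overshoot was 10 × 2.4 = 24 dB, so input = -37 + 24 = -13 dBFS.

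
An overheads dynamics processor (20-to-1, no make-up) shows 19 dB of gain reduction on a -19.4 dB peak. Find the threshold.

Let T be the threshold. Output overshoot = (input overshoot)/R, so -38.4 − T = (-19.4 − T)/20.
20·(-38.4 − T) = -19.4 − T → 19·T = -768 − (-19.4) = -748.6.
T = -748.6/19 = -39.4 dB.

-39.4 dB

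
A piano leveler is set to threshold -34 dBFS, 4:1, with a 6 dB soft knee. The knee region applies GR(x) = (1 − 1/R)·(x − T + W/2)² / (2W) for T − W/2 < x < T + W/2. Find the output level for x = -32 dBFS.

-33.5625 dBFS

x − T + W/2 = -32 − (-34) + 3 = 5.
GR = (1 − 1/4) × 5² / 12 = 0.75 × 25 / 12 = 1.5625 dB.
Output = -32 − 1.5625 = -33.5625 dBFS.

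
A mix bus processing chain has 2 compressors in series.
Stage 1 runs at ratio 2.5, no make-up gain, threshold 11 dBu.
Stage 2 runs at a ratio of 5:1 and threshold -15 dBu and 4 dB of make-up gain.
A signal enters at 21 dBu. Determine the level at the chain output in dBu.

Stage 1: 10 dB above 11 dBu, reduced 2.5:1 to 4 dB above → 15 dBu.
Stage 2: 15 dBu is 30 dB over -15 dBu; at 5:1 that becomes 6 dB over, giving -9 dBu; +4 dB make-up → -5 dBu.

-5 dBu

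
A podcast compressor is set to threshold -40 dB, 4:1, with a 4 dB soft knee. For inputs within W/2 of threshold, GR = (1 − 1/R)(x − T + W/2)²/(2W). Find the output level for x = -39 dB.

-39.84375 dB

x − T + W/2 = -39 − (-40) + 2 = 3.
GR = (1 − 1/4) × 3² / 8 = 0.75 × 9 / 8 = 0.84375 dB.
Output = -39 − 0.84375 = -39.84375 dB.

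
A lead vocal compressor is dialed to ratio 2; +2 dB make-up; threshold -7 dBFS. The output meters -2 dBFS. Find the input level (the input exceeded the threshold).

Before make-up, the level was -2 − 2 = -4 dBFS.
That's 3 dB above the -7 dBFS threshold.
Input overshoot = R × output overshoot = 6 dB → input = -7 + 6 = -1 dBFS.

-1 dBFS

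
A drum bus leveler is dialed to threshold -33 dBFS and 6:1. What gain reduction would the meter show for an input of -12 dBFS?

Overshoot = -12 − (-33) = 21 dB.
After 6:1 compression the overshoot becomes 21/6 = 3.5 dB.
So the signal is attenuated by 21 − 3.5 = 17.5 dB.

17.5 dB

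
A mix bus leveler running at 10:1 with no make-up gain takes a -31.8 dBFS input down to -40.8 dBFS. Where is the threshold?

Input is 10 dB above T (since output overshoot × R = input overshoot: (-40.8 − T)·10 = -31.8 − T gives T = -41.8 dBFS).
Check: -41.8 + (-31.8 − (-41.8))/10 = -41.8 + 1 = -40.8 dBFS. ✓

-41.8 dBFS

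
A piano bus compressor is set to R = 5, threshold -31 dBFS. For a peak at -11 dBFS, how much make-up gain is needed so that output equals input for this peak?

Overshoot 20 dB → 20/5 = 4 dB after compression, so the compressed level is -31 + 4 = -27 dBFS.
Make-up = target − compressed = -11 − (-27) = 16 dB.

16 dB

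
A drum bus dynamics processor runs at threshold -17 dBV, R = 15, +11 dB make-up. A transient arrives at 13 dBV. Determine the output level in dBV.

The input is 30 dB above the -17 dBV threshold.
The 30 dB excess becomes 2 dB after 15:1 reduction.
So the level is -17 + 2 = -15 dBV; make-up adds 11 dB, giving -4 dBV.

-4 dBV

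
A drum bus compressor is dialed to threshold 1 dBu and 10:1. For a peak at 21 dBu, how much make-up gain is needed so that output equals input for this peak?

Without make-up, output = threshold + overshoot/10 = 1 + 2 = 3 dBu.
Gap to target: 18 dB.

18 dB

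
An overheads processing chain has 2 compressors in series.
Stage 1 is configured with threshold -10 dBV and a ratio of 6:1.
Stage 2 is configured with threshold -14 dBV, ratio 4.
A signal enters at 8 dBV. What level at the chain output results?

Stage 1: overshoot 18 dB → 18/6 = 3 dB → -7 dBV.
Stage 2: 7 dB above -14 dBV, reduced 4:1 to 1.75 dB above → -12.25 dBV.

-12.25 dBV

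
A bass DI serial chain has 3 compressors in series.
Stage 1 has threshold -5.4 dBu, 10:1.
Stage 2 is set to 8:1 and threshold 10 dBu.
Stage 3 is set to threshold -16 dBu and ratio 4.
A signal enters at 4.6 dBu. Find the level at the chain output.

-13.1 dBu

Stage 1: 10 dB above -5.4 dBu, reduced 10:1 to 1 dB above → -4.4 dBu.
Stage 2: -4.4 dBu ≤ 10 dBu, so stage 2 doesn't engage; output -4.4 dBu.
Stage 3: 11.6 dB above -16 dBu, reduced 4:1 to 2.9 dB above → -13.1 dBu.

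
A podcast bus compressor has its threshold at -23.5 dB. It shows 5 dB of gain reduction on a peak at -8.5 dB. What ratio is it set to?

1.5:1

Input overshoot = -8.5 − (-23.5) = 15 dB.
Output overshoot = 15 − 5 = 10 dB.
Ratio = input overshoot / output overshoot = 15 / 10 = 1.5.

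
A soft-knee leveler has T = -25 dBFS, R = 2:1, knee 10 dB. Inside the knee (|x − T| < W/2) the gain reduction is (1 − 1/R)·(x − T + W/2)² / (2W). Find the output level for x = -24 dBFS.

-24.9 dBFS

x − T + W/2 = -24 − (-25) + 5 = 6.
GR = (1 − 1/2) × 6² / 20 = 0.5 × 36 / 20 = 0.9 dB.
Output = -24 − 0.9 = -24.9 dBFS.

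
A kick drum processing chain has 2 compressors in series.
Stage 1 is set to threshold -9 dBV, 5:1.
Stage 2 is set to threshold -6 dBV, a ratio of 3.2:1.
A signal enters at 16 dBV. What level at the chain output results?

Stage 1: overshoot 25 dB → 25/5 = 5 dB → -4 dBV.
Stage 2: overshoot 2 dB → 2/3.2 = 0.625 dB → -5.375 dBV.

-5.375 dBV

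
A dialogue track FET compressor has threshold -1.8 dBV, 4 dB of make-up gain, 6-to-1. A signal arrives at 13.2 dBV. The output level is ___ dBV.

Overshoot: 13.2 − (-1.8) = 15 dB.
The 15 dB excess becomes 2.5 dB after 6:1 reduction.
So the level is -1.8 + 2.5 = 0.7 dBV; make-up adds 4 dB, giving 4.7 dBV.

4.7 dBV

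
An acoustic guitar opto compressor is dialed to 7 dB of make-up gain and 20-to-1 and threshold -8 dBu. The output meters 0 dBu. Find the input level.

Remove make-up: 0 − 7 = -7 dBu.
The compressed level sits -7 − (-8) = 1 dB over threshold.
Undo the ratio: input overshoot = 1 × 20 = 20 dB, giving input = 12 dBu.

12 dBu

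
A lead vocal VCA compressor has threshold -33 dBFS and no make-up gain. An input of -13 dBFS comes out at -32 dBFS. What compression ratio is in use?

Input overshoot = -13 − (-33) = 20 dB; output overshoot = -32 − (-33) = 1 dB.
Ratio = 20 / 1 = 20.

20:1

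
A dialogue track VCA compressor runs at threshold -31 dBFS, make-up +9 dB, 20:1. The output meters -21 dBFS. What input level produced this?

-11 dBFS

Stripping the +9 dB make-up gives -30 dBFS at the gain stage.
Post-compression overshoot = -30 − (-31) = 1 dB.
Undo the ratio: input overshoot = 1 × 20 = 20 dB, giving input = -11 dBFS.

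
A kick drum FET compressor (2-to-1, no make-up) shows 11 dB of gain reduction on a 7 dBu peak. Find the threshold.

Input is 22 dB above T (since output overshoot × R = input overshoot: (-4 − T)·2 = 7 − T gives T = -15 dBu).
Check: -15 + (7 − (-15))/2 = -15 + 11 = -4 dBu. ✓

-15 dBu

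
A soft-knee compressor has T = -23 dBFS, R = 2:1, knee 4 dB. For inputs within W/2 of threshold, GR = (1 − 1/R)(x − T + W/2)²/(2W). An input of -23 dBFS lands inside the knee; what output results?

x − T + W/2 = -23 − (-23) + 2 = 2.
GR = (1 − 1/2) × 2² / 8 = 0.5 × 4 / 8 = 0.25 dB.
Output = -23 − 0.25 = -23.25 dBFS.

-23.25 dBFS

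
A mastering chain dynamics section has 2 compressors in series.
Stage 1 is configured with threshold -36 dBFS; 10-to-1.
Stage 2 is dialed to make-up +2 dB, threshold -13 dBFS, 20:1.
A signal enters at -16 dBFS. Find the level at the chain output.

-32 dBFS

Stage 1: -16 dBFS is 20 dB over -36 dBFS; at 10:1 that becomes 2 dB over, giving -34 dBFS.
Stage 2: -34 dBFS ≤ -13 dBFS, so stage 2 doesn't engage; make-up brings it to -32 dBFS.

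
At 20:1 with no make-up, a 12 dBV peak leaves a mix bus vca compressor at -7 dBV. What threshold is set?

Input is 20 dB above T (since output overshoot × R = input overshoot: (-7 − T)·20 = 12 − T gives T = -8 dBV).
Check: -8 + (12 − (-8))/20 = -8 + 1 = -7 dBV. ✓

-8 dBV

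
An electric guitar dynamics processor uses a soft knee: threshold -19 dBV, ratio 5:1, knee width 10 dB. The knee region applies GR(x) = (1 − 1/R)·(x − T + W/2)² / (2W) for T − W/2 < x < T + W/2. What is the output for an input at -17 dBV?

x − T + W/2 = -17 − (-19) + 5 = 7.
GR = (1 − 1/5) × 7² / 20 = 0.8 × 49 / 20 = 1.96 dB.
Output = -17 − 1.96 = -18.96 dBV.

-18.96 dBV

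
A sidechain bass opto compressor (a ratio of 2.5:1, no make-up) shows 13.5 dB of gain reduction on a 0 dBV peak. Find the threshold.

Gain reduction = 0 − (-13.5) = 13.5 dB; output overshoot = GR / (R − 1) = 13.5 / 1.5 = 9 dB.
Threshold = output − output overshoot = -13.5 − 9 = -22.5 dBV.

-22.5 dBV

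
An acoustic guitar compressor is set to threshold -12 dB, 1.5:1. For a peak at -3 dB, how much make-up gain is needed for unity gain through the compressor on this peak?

3 dB

Without make-up, output = threshold + overshoot/1.5 = -12 + 6 = -6 dB.
Gap to target: 3 dB.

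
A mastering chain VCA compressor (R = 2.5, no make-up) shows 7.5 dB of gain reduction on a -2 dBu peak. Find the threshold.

-14.5 dBu

Input is 12.5 dB above T (since output overshoot × R = input overshoot: (-9.5 − T)·2.5 = -2 − T gives T = -14.5 dBu).
Check: -14.5 + (-2 − (-14.5))/2.5 = -14.5 + 5 = -9.5 dBu. ✓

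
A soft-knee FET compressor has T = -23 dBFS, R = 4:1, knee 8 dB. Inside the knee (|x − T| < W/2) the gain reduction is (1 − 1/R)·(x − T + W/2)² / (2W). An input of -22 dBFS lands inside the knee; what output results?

x − T + W/2 = -22 − (-23) + 4 = 5.
GR = (1 − 1/4) × 5² / 16 = 0.75 × 25 / 16 = 1.171875 dB.
Output = -22 − 1.171875 = -23.171875 dBFS.

-23.171875 dBFS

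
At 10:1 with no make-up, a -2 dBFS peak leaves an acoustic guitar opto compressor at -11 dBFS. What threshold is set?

-12 dBFS

Let T be the threshold. Output overshoot = (input overshoot)/R, so -11 − T = (-2 − T)/10.
10·(-11 − T) = -2 − T → 9·T = -110 − (-2) = -108.
T = -108/9 = -12 dBFS.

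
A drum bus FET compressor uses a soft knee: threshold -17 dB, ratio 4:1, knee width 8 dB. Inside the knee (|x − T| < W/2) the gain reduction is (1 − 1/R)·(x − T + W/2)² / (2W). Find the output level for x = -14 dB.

x − T + W/2 = -14 − (-17) + 4 = 7.
GR = (1 − 1/4) × 7² / 16 = 0.75 × 49 / 16 = 2.296875 dB.
Output = -14 − 2.296875 = -16.296875 dB.

-16.296875 dB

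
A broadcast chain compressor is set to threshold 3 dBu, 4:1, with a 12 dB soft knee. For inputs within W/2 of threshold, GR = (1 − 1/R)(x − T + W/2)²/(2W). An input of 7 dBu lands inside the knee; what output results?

x − T + W/2 = 7 − 3 + 6 = 10.
GR = (1 − 1/4) × 10² / 24 = 0.75 × 100 / 24 = 3.125 dB.
Output = 7 − 3.125 = 3.875 dBu.

3.875 dBu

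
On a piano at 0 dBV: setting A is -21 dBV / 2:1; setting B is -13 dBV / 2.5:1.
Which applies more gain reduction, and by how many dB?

A, by 2.7 dB

A: GR = 21 − 21/2 = 10.5 dB.
B: GR = 13 − 13/2.5 = 7.8 dB.
Difference: 2.7 dB in favour of A.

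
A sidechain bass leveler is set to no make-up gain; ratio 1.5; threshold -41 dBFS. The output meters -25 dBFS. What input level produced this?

The compressed level sits -25 − (-41) = 16 dB over threshold.
Input overshoot = R × output overshoot = 24 dB → input = -41 + 24 = -17 dBFS.

-17 dBFS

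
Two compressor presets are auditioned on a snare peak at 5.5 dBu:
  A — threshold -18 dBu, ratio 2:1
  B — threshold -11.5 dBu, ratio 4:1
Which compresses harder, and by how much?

B, by 1 dB

A: overshoot 23.5 dB → output overshoot 11.75 dB → GR 11.75 dB.
B: overshoot 17 dB → output overshoot 4.25 dB → GR 12.75 dB.
Difference: 1 dB in favour of B.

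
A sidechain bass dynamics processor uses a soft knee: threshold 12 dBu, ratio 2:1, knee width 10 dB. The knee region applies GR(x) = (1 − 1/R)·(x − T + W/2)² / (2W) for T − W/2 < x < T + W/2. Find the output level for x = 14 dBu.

x − T + W/2 = 14 − 12 + 5 = 7.
GR = (1 − 1/2) × 7² / 20 = 0.5 × 49 / 20 = 1.225 dB.
Output = 14 − 1.225 = 12.775 dBu.

12.775 dBu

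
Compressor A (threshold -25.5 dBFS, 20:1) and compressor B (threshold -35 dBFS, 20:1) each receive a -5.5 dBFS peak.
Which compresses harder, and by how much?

A: 20 dB over, compressed to 1 dB over, so 19 dB of GR.
B: 29.5 dB over, compressed to 1.475 dB over, so 28.025 dB of GR.
Difference: 9.025 dB in favour of B.

B, by 9.025 dB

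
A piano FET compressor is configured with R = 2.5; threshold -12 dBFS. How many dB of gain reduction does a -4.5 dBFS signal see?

The signal is 7.5 dB above threshold.
At 2.5:1, output sits 7.5/2.5 = 3 dB above threshold.
So the signal is attenuated by 7.5 − 3 = 4.5 dB.

4.5 dB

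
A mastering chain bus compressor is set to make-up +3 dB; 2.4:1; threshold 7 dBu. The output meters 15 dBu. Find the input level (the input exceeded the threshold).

19 dBu

Before make-up, the level was 15 − 3 = 12 dBu.
The compressed level sits 12 − 7 = 5 dB over threshold.
Before 2.4:1 compression the overshoot was 5 × 2.4 = 12 dB, so input = 7 + 12 = 19 dBu.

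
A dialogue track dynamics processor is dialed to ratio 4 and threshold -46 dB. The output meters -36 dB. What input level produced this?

-6 dB

The compressed level sits -36 − (-46) = 10 dB over threshold.
Input overshoot = R × output overshoot = 40 dB → input = -46 + 40 = -6 dB.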